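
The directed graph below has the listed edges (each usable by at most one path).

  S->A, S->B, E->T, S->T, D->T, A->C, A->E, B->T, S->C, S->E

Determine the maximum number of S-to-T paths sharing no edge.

Assign every edge capacity 1; by Menger, the answer equals the max flow.
Path S→T (+1); total 1.
Path S→B→T (+1); total 2.
Path S→E→T (+1); total 3.
No residual S→T path; max flow = 3.
Certifying cut of size 3: {E→T, S→B, S→T}.

3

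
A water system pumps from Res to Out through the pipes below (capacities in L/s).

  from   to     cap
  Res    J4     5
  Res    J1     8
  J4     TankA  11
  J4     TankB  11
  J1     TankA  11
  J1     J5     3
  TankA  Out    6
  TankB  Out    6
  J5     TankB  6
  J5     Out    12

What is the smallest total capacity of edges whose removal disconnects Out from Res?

Augment Res→J4→TankA→Out: bottleneck 5, flow now 5.
Augment Res→J1→TankA→Out: bottleneck 1, flow now 6.
Augment Res→J1→J5→Out: bottleneck 3, flow now 9.
Augment Res→J1→TankA→J4→TankB→Out: bottleneck 4, flow now 13. (uses reverse residual edge)
No augmenting path remains; maximum flow = 13.
By max-flow min-cut, the minimum cut capacity equals the max flow.
In the residual graph, reachable from Res: {Res}.
Min-cut edges: Res→J4 (5), Res→J1 (8); capacity 5 + 8 = 13.

13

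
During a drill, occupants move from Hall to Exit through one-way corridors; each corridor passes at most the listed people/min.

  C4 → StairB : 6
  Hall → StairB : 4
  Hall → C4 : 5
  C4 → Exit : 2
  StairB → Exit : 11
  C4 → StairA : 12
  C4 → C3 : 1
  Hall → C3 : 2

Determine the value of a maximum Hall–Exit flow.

Augment Hall→C4→Exit: bottleneck 2, flow now 2.
Augment Hall→StairB→Exit: bottleneck 4, flow now 6.
Augment Hall→C4→StairB→Exit: bottleneck 3, flow now 9.
No augmenting path remains; maximum flow = 9.
In the residual graph, reachable from Hall: {Hall, C3}.
Min-cut edges: Hall→C4 (5), Hall→StairB (4); capacity 5 + 4 = 9.
This cut is saturated, so no flow can exceed 9.

9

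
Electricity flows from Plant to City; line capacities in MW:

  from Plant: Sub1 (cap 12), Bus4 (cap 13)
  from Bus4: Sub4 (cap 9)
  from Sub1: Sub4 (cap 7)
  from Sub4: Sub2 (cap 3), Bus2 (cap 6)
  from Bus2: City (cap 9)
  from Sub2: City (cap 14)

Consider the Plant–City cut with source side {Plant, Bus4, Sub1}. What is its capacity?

Edges leaving {Plant, Bus4, Sub1}: Bus4→Sub4 (9), Sub1→Sub4 (7).
Cut capacity = 9 + 7 = 16.

16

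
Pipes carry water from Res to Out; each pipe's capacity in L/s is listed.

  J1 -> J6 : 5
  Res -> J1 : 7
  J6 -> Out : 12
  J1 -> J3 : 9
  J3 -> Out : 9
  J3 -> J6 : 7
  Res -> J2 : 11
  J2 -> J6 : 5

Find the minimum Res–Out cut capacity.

12

Augment Res→J2→J6→Out: bottleneck 5, flow now 5.
Augment Res→J1→J3→Out: bottleneck 7, flow now 12.
No augmenting path remains; maximum flow = 12.
By max-flow min-cut, the minimum cut capacity equals the max flow.
In the residual graph, reachable from Res: {Res, J2}.
Min-cut edges: Res→J1 (7), J2→J6 (5); capacity 7 + 5 = 12.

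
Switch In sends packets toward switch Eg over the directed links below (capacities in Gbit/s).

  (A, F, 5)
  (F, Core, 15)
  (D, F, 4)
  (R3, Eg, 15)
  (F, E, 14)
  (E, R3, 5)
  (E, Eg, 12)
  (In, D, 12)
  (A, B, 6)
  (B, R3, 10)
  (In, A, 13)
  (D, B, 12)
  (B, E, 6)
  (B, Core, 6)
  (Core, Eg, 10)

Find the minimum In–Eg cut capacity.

Augment In→A→F→E→Eg: bottleneck 5, flow now 5.
Augment In→A→B→R3→Eg: bottleneck 6, flow now 11.
Augment In→D→F→E→Eg: bottleneck 4, flow now 15.
Augment In→D→B→R3→Eg: bottleneck 4, flow now 19.
Augment In→D→B→E→Eg: bottleneck 3, flow now 22.
Augment In→D→B→Core→Eg: bottleneck 1, flow now 23.
No augmenting path remains; maximum flow = 23.
By max-flow min-cut, the minimum cut capacity equals the max flow.
In the residual graph, reachable from In: {In, A}.
Min-cut edges: In→D (12), A→F (5), A→B (6); capacity 12 + 5 + 6 = 23.

23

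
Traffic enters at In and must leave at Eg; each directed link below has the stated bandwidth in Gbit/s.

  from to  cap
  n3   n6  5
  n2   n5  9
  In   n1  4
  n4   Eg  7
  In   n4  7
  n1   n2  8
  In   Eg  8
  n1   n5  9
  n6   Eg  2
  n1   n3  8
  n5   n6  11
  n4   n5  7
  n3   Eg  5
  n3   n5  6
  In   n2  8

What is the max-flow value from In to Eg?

Augment In→Eg: bottleneck 8, flow now 8.
Augment In→n4→Eg: bottleneck 7, flow now 15.
Augment In→n1→n3→Eg: bottleneck 4, flow now 19.
Augment In→n2→n5→n6→Eg: bottleneck 2, flow now 21.
No augmenting path remains; maximum flow = 21.
In the residual graph, reachable from In: {In, n2, n5, n6}.
Min-cut edges: In→n1 (4), In→n4 (7), In→Eg (8), n6→Eg (2); capacity 4 + 7 + 8 + 2 = 21.
This cut is saturated, so no flow can exceed 21.

21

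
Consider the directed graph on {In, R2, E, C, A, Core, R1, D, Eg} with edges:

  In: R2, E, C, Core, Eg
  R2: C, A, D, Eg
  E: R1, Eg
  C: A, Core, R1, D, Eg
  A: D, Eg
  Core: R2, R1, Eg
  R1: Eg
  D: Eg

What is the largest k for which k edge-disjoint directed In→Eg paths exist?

5

Assign every edge capacity 1; by Menger, the answer equals the max flow.
Path In→Eg (+1); total 1.
Path In→R2→Eg (+1); total 2.
Path In→E→Eg (+1); total 3.
Path In→C→Eg (+1); total 4.
Path In→Core→Eg (+1); total 5.
No residual In→Eg path; max flow = 5.
Certifying cut of size 5: {In→C, In→Core, In→E, In→Eg, In→R2}.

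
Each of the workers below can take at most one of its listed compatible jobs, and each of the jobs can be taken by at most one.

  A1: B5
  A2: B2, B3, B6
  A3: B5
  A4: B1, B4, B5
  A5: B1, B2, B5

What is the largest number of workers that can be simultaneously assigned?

Unit-capacity flow: source→left, listed edges, right→sink; max matching = max flow.
Augmenting path A1→B5 (+1); matched 1.
Augmenting path A2→B2 (+1); matched 2.
Augmenting path A4→B1 (+1); matched 3.
Augmenting path A5→B1→A4→B4 (+1); matched 4.
No augmenting path remains; maximum matching = 4.
König certificate: {A2, A4, A5, B5} is a vertex cover of size 4 (every listed pair touches it), so no matching can be larger.

4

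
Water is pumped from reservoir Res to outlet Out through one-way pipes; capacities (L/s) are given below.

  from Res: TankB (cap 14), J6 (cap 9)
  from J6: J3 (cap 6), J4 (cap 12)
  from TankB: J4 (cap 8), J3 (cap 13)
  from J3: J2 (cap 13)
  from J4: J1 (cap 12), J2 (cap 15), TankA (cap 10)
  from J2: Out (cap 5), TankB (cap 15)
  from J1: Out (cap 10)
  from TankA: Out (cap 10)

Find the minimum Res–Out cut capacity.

Augment Res→J6→J3→J2→Out: bottleneck 5, flow now 5.
Augment Res→J6→J4→J1→Out: bottleneck 4, flow now 9.
Augment Res→TankB→J4→J1→Out: bottleneck 6, flow now 15.
Augment Res→TankB→J4→TankA→Out: bottleneck 2, flow now 17.
Augment Res→TankB→J3→J6→J4→TankA→Out: bottleneck 5, flow now 22. (uses reverse residual edge)
No augmenting path remains; maximum flow = 22.
By max-flow min-cut, the minimum cut capacity equals the max flow.
In the residual graph, reachable from Res: {Res, TankB, J3, J2}.
Min-cut edges: Res→J6 (9), TankB→J4 (8), J2→Out (5); capacity 9 + 8 + 5 = 22.

22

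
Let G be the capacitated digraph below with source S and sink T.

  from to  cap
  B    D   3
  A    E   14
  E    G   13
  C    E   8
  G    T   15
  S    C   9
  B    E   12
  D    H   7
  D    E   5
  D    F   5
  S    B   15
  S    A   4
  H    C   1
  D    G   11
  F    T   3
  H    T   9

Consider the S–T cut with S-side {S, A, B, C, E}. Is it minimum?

Yes — it is a minimum cut (capacity 16).

Given cut capacity: 3 + 13 = 16.
Augment S→A→E→G→T: bottleneck 4, flow now 4.
Augment S→B→D→F→T: bottleneck 3, flow now 7.
Augment S→B→E→G→T: bottleneck 9, flow now 16.
No augmenting path remains; maximum flow = 16.
Cut capacity 16 equals the max flow, so it is a minimum cut.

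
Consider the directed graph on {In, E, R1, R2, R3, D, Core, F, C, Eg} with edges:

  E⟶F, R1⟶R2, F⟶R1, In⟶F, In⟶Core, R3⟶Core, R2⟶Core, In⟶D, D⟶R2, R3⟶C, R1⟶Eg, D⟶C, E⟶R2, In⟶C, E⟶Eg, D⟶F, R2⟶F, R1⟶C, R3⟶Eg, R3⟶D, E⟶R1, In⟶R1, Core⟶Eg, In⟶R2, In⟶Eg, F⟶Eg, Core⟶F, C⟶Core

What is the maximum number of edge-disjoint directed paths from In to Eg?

4

Assign every edge capacity 1; by Menger, the answer equals the max flow.
Path In→Eg (+1); total 1.
Path In→R1→Eg (+1); total 2.
Path In→Core→Eg (+1); total 3.
Path In→F→Eg (+1); total 4.
No residual In→Eg path; max flow = 4.
Certifying cut of size 4: {Core→Eg, F→Eg, In→Eg, R1→Eg}.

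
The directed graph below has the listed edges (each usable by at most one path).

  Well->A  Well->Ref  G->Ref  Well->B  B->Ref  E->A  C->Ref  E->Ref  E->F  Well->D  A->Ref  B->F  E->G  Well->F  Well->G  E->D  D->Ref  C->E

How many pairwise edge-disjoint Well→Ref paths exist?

5

Assign every edge capacity 1; by Menger, the answer equals the max flow.
Path Well→Ref (+1); total 1.
Path Well→A→Ref (+1); total 2.
Path Well→B→Ref (+1); total 3.
Path Well→D→Ref (+1); total 4.
Path Well→G→Ref (+1); total 5.
No residual Well→Ref path; max flow = 5.
Certifying cut of size 5: {Well→A, Well→B, Well→D, Well→G, Well→Ref}.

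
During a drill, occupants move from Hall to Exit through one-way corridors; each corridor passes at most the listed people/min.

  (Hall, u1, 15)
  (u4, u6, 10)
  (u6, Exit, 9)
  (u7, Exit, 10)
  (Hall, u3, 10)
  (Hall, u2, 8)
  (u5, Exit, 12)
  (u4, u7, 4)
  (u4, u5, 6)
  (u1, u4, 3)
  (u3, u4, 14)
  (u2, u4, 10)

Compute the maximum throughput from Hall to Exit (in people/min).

Augment Hall→u1→u4→u5→Exit: bottleneck 3, flow now 3.
Augment Hall→u2→u4→u5→Exit: bottleneck 3, flow now 6.
Augment Hall→u2→u4→u6→Exit: bottleneck 5, flow now 11.
Augment Hall→u3→u4→u6→Exit: bottleneck 4, flow now 15.
Augment Hall→u3→u4→u7→Exit: bottleneck 4, flow now 19.
No augmenting path remains; maximum flow = 19.
In the residual graph, reachable from Hall: {Hall, u1, u2, u3, u4, u6}.
Min-cut edges: u4→u5 (6), u4→u7 (4), u6→Exit (9); capacity 6 + 4 + 9 = 19.
This cut is saturated, so no flow can exceed 19.

19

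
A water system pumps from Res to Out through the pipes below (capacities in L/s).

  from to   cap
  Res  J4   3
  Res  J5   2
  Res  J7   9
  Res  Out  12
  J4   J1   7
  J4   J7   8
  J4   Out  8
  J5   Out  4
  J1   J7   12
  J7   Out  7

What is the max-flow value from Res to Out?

24

Augment Res→Out: bottleneck 12, flow now 12.
Augment Res→J4→Out: bottleneck 3, flow now 15.
Augment Res→J5→Out: bottleneck 2, flow now 17.
Augment Res→J7→Out: bottleneck 7, flow now 24.
No augmenting path remains; maximum flow = 24.
In the residual graph, reachable from Res: {Res, J7}.
Min-cut edges: Res→J4 (3), Res→J5 (2), Res→Out (12), J7→Out (7); capacity 3 + 2 + 12 + 7 = 24.
This cut is saturated, so no flow can exceed 24.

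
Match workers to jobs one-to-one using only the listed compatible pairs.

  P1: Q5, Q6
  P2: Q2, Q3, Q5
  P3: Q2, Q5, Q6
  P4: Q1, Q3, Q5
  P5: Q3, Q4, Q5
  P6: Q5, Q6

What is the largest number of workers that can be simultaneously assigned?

6

Unit-capacity flow: source→left, listed edges, right→sink; max matching = max flow.
Augmenting path P1→Q5 (+1); matched 1.
Augmenting path P2→Q2 (+1); matched 2.
Augmenting path P3→Q6 (+1); matched 3.
Augmenting path P4→Q1 (+1); matched 4.
Augmenting path P5→Q3 (+1); matched 5.
Augmenting path P6→Q6→P3→Q2→P2→Q3→P5→Q4 (+1); matched 6.
No augmenting path remains; maximum matching = 6.
König certificate: {P1, P2, P3, P4, P5, P6} is a vertex cover of size 6 (every listed pair touches it), so no matching can be larger.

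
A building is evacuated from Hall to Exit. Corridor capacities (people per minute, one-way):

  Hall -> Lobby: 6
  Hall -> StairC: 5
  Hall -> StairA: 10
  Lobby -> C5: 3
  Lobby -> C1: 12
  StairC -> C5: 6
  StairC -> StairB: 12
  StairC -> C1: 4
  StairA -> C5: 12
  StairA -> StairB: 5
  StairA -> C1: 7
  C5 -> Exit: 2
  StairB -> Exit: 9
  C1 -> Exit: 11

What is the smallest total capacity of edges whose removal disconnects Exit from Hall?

21

Augment Hall→Lobby→C5→Exit: bottleneck 2, flow now 2.
Augment Hall→Lobby→C1→Exit: bottleneck 4, flow now 6.
Augment Hall→StairC→StairB→Exit: bottleneck 5, flow now 11.
Augment Hall→StairA→StairB→Exit: bottleneck 4, flow now 15.
Augment Hall→StairA→C1→Exit: bottleneck 6, flow now 21.
No augmenting path remains; maximum flow = 21.
By max-flow min-cut, the minimum cut capacity equals the max flow.
In the residual graph, reachable from Hall: {Hall}.
Min-cut edges: Hall→Lobby (6), Hall→StairC (5), Hall→StairA (10); capacity 6 + 5 + 10 = 21.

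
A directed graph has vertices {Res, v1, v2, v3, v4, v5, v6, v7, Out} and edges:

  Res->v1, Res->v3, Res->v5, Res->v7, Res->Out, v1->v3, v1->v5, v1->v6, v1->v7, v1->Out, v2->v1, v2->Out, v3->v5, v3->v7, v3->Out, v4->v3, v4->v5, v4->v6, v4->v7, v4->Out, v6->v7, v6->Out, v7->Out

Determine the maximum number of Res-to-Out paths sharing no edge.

Assign every edge capacity 1; by Menger, the answer equals the max flow.
Path Res→Out (+1); total 1.
Path Res→v1→Out (+1); total 2.
Path Res→v3→Out (+1); total 3.
Path Res→v7→Out (+1); total 4.
No residual Res→Out path; max flow = 4.
Certifying cut of size 4: {Res→Out, Res→v1, Res→v3, Res→v7}.

4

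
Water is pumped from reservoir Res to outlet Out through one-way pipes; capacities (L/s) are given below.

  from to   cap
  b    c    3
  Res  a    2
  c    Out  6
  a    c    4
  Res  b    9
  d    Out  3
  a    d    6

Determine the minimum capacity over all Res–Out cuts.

Augment Res→a→c→Out: bottleneck 2, flow now 2.
Augment Res→b→c→Out: bottleneck 3, flow now 5.
No augmenting path remains; maximum flow = 5.
By max-flow min-cut, the minimum cut capacity equals the max flow.
In the residual graph, reachable from Res: {Res, b}.
Min-cut edges: Res→a (2), b→c (3); capacity 2 + 3 = 5.

5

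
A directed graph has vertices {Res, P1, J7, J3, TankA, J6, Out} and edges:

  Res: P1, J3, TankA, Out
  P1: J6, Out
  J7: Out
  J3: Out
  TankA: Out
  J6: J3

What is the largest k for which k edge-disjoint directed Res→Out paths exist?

Assign every edge capacity 1; by Menger, the answer equals the max flow.
Path Res→Out (+1); total 1.
Path Res→P1→Out (+1); total 2.
Path Res→J3→Out (+1); total 3.
Path Res→TankA→Out (+1); total 4.
No residual Res→Out path; max flow = 4.
Certifying cut of size 4: {Res→J3, Res→Out, Res→P1, Res→TankA}.

4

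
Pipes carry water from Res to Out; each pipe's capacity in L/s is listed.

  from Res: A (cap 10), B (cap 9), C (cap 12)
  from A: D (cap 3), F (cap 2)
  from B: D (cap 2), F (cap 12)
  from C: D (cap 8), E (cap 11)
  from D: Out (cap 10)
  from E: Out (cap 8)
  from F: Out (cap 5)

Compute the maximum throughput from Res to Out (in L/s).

Augment Res→A→D→Out: bottleneck 3, flow now 3.
Augment Res→A→F→Out: bottleneck 2, flow now 5.
Augment Res→B→D→Out: bottleneck 2, flow now 7.
Augment Res→B→F→Out: bottleneck 3, flow now 10.
Augment Res→C→D→Out: bottleneck 5, flow now 15.
Augment Res→C→E→Out: bottleneck 7, flow now 22.
No augmenting path remains; maximum flow = 22.
In the residual graph, reachable from Res: {Res, A, B, F}.
Min-cut edges: Res→C (12), A→D (3), B→D (2), F→Out (5); capacity 12 + 3 + 2 + 5 = 22.
This cut is saturated, so no flow can exceed 22.

22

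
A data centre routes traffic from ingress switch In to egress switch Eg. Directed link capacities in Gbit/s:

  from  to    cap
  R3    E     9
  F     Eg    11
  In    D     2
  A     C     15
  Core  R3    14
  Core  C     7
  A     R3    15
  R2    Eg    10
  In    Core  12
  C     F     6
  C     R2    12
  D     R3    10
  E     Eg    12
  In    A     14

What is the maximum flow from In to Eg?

Augment In→Core→C→F→Eg: bottleneck 6, flow now 6.
Augment In→Core→C→R2→Eg: bottleneck 1, flow now 7.
Augment In→Core→R3→E→Eg: bottleneck 5, flow now 12.
Augment In→D→R3→E→Eg: bottleneck 2, flow now 14.
Augment In→A→C→R2→Eg: bottleneck 9, flow now 23.
Augment In→A→R3→E→Eg: bottleneck 2, flow now 25.
No augmenting path remains; maximum flow = 25.
In the residual graph, reachable from In: {In, Core, D, A, C, R3, R2}.
Min-cut edges: C→F (6), R3→E (9), R2→Eg (10); capacity 6 + 9 + 10 = 25.
This cut is saturated, so no flow can exceed 25.

25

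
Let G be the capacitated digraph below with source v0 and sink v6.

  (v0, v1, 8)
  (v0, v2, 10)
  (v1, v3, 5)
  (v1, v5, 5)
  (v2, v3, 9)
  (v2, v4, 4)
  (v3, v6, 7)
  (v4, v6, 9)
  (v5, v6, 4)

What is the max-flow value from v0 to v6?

15

Augment v0→v1→v3→v6: bottleneck 5, flow now 5.
Augment v0→v1→v5→v6: bottleneck 3, flow now 8.
Augment v0→v2→v3→v6: bottleneck 2, flow now 10.
Augment v0→v2→v4→v6: bottleneck 4, flow now 14.
Augment v0→v2→v3→v1→v5→v6: bottleneck 1, flow now 15. (uses reverse residual edge)
No augmenting path remains; maximum flow = 15.
In the residual graph, reachable from v0: {v0, v1, v2, v3, v5}.
Min-cut edges: v2→v4 (4), v3→v6 (7), v5→v6 (4); capacity 4 + 7 + 4 = 15.
This cut is saturated, so no flow can exceed 15.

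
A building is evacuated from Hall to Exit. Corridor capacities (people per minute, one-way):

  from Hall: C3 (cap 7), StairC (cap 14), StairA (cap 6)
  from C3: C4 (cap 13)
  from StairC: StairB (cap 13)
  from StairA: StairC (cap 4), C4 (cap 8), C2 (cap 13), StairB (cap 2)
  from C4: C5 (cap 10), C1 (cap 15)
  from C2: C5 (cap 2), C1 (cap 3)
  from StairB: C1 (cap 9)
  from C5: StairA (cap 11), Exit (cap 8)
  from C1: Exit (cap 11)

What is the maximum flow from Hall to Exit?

19

Augment Hall→C3→C4→C5→Exit: bottleneck 7, flow now 7.
Augment Hall→StairC→StairB→C1→Exit: bottleneck 9, flow now 16.
Augment Hall→StairA→C4→C5→Exit: bottleneck 1, flow now 17.
Augment Hall→StairA→C4→C1→Exit: bottleneck 2, flow now 19.
No augmenting path remains; maximum flow = 19.
In the residual graph, reachable from Hall: {Hall, C3, StairC, StairA, C4, C2, StairB, C5, C1}.
Min-cut edges: C5→Exit (8), C1→Exit (11); capacity 8 + 11 = 19.
This cut is saturated, so no flow can exceed 19.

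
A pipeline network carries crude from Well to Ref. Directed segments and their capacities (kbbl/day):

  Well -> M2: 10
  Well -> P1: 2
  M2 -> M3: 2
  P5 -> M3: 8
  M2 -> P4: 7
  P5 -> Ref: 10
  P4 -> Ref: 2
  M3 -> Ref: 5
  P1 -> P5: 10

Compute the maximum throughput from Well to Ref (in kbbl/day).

6

Augment Well→P1→P5→Ref: bottleneck 2, flow now 2.
Augment Well→M2→P4→Ref: bottleneck 2, flow now 4.
Augment Well→M2→M3→Ref: bottleneck 2, flow now 6.
No augmenting path remains; maximum flow = 6.
In the residual graph, reachable from Well: {Well, M2, P4}.
Min-cut edges: Well→P1 (2), M2→M3 (2), P4→Ref (2); capacity 2 + 2 + 2 = 6.
This cut is saturated, so no flow can exceed 6.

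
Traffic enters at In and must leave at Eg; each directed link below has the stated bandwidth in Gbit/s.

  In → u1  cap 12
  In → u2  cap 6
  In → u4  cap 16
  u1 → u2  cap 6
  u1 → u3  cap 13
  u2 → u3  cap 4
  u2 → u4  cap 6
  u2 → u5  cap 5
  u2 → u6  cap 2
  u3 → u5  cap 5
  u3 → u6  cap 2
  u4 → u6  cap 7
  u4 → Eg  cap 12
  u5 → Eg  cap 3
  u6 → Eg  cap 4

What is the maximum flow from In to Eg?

Augment In→u4→Eg: bottleneck 12, flow now 12.
Augment In→u2→u5→Eg: bottleneck 3, flow now 15.
Augment In→u2→u6→Eg: bottleneck 2, flow now 17.
Augment In→u4→u6→Eg: bottleneck 2, flow now 19.
No augmenting path remains; maximum flow = 19.
In the residual graph, reachable from In: {In, u1, u2, u3, u4, u5, u6}.
Min-cut edges: u4→Eg (12), u5→Eg (3), u6→Eg (4); capacity 12 + 3 + 4 = 19.
This cut is saturated, so no flow can exceed 19.

19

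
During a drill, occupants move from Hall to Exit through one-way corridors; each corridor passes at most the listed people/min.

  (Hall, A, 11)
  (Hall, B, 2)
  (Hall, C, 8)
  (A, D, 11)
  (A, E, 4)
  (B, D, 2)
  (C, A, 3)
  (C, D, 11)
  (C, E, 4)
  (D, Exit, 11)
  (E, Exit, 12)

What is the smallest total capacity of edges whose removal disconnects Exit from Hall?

19

Augment Hall→A→D→Exit: bottleneck 11, flow now 11.
Augment Hall→C→E→Exit: bottleneck 4, flow now 15.
Augment Hall→C→A→E→Exit: bottleneck 3, flow now 18.
Augment Hall→B→D→A→E→Exit: bottleneck 1, flow now 19. (uses reverse residual edge)
No augmenting path remains; maximum flow = 19.
By max-flow min-cut, the minimum cut capacity equals the max flow.
In the residual graph, reachable from Hall: {Hall, A, B, C, D}.
Min-cut edges: A→E (4), C→E (4), D→Exit (11); capacity 4 + 4 + 11 = 19.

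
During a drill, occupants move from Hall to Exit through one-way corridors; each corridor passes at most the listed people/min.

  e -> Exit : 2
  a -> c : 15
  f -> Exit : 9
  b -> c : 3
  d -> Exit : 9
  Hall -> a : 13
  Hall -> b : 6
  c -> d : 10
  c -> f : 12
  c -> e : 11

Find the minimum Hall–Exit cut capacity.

Augment Hall→a→c→d→Exit: bottleneck 9, flow now 9.
Augment Hall→a→c→e→Exit: bottleneck 2, flow now 11.
Augment Hall→a→c→f→Exit: bottleneck 2, flow now 13.
Augment Hall→b→c→f→Exit: bottleneck 3, flow now 16.
No augmenting path remains; maximum flow = 16.
By max-flow min-cut, the minimum cut capacity equals the max flow.
In the residual graph, reachable from Hall: {Hall, b}.
Min-cut edges: Hall→a (13), b→c (3); capacity 13 + 3 = 16.

16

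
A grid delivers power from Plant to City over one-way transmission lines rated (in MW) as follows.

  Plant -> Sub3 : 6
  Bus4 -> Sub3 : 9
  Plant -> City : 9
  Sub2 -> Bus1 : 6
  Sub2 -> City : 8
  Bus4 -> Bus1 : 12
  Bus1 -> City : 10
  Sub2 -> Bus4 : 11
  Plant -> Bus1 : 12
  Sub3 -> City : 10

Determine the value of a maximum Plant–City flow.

Augment Plant→City: bottleneck 9, flow now 9.
Augment Plant→Sub3→City: bottleneck 6, flow now 15.
Augment Plant→Bus1→City: bottleneck 10, flow now 25.
No augmenting path remains; maximum flow = 25.
In the residual graph, reachable from Plant: {Plant, Bus1}.
Min-cut edges: Plant→Sub3 (6), Plant→City (9), Bus1→City (10); capacity 6 + 9 + 10 = 25.
This cut is saturated, so no flow can exceed 25.

25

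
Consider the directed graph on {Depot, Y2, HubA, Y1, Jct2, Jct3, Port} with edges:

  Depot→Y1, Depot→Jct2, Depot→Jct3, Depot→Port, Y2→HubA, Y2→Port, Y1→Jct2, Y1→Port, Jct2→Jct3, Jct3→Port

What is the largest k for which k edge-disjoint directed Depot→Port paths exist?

Assign every edge capacity 1; by Menger, the answer equals the max flow.
Path Depot→Port (+1); total 1.
Path Depot→Y1→Port (+1); total 2.
Path Depot→Jct3→Port (+1); total 3.
No residual Depot→Port path; max flow = 3.
Certifying cut of size 3: {Depot→Port, Depot→Y1, Jct3→Port}.

3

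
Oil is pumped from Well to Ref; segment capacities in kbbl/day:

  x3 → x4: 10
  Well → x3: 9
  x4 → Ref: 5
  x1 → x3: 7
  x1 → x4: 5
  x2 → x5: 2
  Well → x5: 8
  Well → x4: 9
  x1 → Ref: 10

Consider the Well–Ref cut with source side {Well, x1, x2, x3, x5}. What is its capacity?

Edges leaving {Well, x1, x2, x3, x5}: Well→x4 (9), x1→x4 (5), x1→Ref (10), x3→x4 (10).
Cut capacity = 9 + 5 + 10 + 10 = 34.

34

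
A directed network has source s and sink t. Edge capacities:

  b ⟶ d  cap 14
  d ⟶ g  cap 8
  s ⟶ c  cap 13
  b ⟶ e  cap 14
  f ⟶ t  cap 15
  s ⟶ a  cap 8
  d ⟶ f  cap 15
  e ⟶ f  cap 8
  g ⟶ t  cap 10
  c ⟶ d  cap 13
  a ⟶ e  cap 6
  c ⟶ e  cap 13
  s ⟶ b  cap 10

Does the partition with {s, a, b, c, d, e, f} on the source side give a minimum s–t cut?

Given cut capacity: 8 + 15 = 23.
Augment s→a→e→f→t: bottleneck 6, flow now 6.
Augment s→b→d→f→t: bottleneck 9, flow now 15.
Augment s→b→d→g→t: bottleneck 1, flow now 16.
Augment s→c→d→g→t: bottleneck 7, flow now 23.
No augmenting path remains; maximum flow = 23.
Cut capacity 23 equals the max flow, so it is a minimum cut.

Yes — it is a minimum cut (capacity 23).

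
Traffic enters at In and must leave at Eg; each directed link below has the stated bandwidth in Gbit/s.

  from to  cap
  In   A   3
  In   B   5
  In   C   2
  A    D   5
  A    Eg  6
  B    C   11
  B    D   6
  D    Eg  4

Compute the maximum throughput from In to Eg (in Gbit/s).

7

Augment In→A→Eg: bottleneck 3, flow now 3.
Augment In→B→D→Eg: bottleneck 4, flow now 7.
No augmenting path remains; maximum flow = 7.
In the residual graph, reachable from In: {In, B, C, D}.
Min-cut edges: In→A (3), D→Eg (4); capacity 3 + 4 = 7.
This cut is saturated, so no flow can exceed 7.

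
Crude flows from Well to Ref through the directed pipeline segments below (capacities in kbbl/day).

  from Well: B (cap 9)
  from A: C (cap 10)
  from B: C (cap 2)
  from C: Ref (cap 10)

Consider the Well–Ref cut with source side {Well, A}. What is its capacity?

19

Edges leaving {Well, A}: Well→B (9), A→C (10).
Cut capacity = 9 + 10 = 19.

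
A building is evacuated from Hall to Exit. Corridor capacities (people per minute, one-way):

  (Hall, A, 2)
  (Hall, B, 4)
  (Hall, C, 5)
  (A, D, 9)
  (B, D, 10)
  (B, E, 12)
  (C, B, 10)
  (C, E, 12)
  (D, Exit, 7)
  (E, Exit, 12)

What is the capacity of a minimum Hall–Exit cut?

Augment Hall→A→D→Exit: bottleneck 2, flow now 2.
Augment Hall→B→D→Exit: bottleneck 4, flow now 6.
Augment Hall→C→E→Exit: bottleneck 5, flow now 11.
No augmenting path remains; maximum flow = 11.
By max-flow min-cut, the minimum cut capacity equals the max flow.
In the residual graph, reachable from Hall: {Hall}.
Min-cut edges: Hall→A (2), Hall→B (4), Hall→C (5); capacity 2 + 4 + 5 = 11.

11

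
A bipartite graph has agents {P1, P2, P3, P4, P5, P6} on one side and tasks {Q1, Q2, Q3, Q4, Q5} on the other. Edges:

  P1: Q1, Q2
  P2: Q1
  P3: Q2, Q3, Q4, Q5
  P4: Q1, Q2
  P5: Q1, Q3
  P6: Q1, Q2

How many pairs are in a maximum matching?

Unit-capacity flow: source→left, listed edges, right→sink; max matching = max flow.
Augmenting path P1→Q1 (+1); matched 1.
Augmenting path P3→Q2 (+1); matched 2.
Augmenting path P5→Q3 (+1); matched 3.
Augmenting path P4→Q2→P3→Q4 (+1); matched 4.
No augmenting path remains; maximum matching = 4.
König certificate: {P3, P5, Q1, Q2} is a vertex cover of size 4 (every listed pair touches it), so no matching can be larger.

4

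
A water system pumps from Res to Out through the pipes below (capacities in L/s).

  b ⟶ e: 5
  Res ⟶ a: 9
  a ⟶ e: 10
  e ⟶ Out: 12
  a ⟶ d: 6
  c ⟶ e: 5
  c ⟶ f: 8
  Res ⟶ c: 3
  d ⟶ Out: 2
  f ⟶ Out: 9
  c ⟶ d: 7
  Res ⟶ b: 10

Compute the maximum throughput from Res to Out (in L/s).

Augment Res→a→d→Out: bottleneck 2, flow now 2.
Augment Res→a→e→Out: bottleneck 7, flow now 9.
Augment Res→b→e→Out: bottleneck 5, flow now 14.
Augment Res→c→f→Out: bottleneck 3, flow now 17.
No augmenting path remains; maximum flow = 17.
In the residual graph, reachable from Res: {Res, b}.
Min-cut edges: Res→a (9), Res→c (3), b→e (5); capacity 9 + 3 + 5 = 17.
This cut is saturated, so no flow can exceed 17.

17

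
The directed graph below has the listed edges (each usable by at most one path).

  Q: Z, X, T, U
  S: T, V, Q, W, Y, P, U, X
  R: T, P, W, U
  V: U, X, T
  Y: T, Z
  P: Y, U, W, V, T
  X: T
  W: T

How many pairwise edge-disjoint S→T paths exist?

Assign every edge capacity 1; by Menger, the answer equals the max flow.
Path S→T (+1); total 1.
Path S→P→T (+1); total 2.
Path S→Q→T (+1); total 3.
Path S→V→T (+1); total 4.
Path S→W→T (+1); total 5.
Path S→X→T (+1); total 6.
Path S→Y→T (+1); total 7.
No residual S→T path; max flow = 7.
Certifying cut of size 7: {S→P, S→Q, S→T, S→V, S→W, S→X, S→Y}.

7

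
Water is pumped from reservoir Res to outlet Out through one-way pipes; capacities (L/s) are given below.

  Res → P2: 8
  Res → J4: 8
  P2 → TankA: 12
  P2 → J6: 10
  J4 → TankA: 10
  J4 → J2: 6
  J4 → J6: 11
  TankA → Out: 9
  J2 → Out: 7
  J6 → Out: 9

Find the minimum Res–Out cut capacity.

16

Augment Res→P2→TankA→Out: bottleneck 8, flow now 8.
Augment Res→J4→TankA→Out: bottleneck 1, flow now 9.
Augment Res→J4→J2→Out: bottleneck 6, flow now 15.
Augment Res→J4→J6→Out: bottleneck 1, flow now 16.
No augmenting path remains; maximum flow = 16.
By max-flow min-cut, the minimum cut capacity equals the max flow.
In the residual graph, reachable from Res: {Res}.
Min-cut edges: Res→P2 (8), Res→J4 (8); capacity 8 + 8 = 16.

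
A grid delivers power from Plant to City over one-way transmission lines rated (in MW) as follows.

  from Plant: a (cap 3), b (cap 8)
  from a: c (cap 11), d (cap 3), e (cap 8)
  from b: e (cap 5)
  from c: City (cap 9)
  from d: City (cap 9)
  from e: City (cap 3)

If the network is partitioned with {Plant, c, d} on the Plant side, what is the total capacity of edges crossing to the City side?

Edges leaving {Plant, c, d}: Plant→a (3), Plant→b (8), c→City (9), d→City (9).
Cut capacity = 3 + 8 + 9 + 9 = 29.

29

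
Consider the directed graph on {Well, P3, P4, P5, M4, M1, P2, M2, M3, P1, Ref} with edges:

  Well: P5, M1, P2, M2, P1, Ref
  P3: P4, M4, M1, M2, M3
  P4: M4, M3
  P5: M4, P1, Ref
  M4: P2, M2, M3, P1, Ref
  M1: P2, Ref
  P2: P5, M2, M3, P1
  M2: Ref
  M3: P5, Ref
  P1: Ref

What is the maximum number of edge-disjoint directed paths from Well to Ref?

6

Assign every edge capacity 1; by Menger, the answer equals the max flow.
Path Well→Ref (+1); total 1.
Path Well→P5→Ref (+1); total 2.
Path Well→M1→Ref (+1); total 3.
Path Well→M2→Ref (+1); total 4.
Path Well→P1→Ref (+1); total 5.
Path Well→P2→M3→Ref (+1); total 6.
No residual Well→Ref path; max flow = 6.
Certifying cut of size 6: {Well→M1, Well→M2, Well→P1, Well→P2, Well→P5, Well→Ref}.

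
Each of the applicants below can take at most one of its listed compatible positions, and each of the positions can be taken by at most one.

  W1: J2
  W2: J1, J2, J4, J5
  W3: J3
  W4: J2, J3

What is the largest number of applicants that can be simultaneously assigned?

Unit-capacity flow: source→left, listed edges, right→sink; max matching = max flow.
Augmenting path W1→J2 (+1); matched 1.
Augmenting path W2→J1 (+1); matched 2.
Augmenting path W3→J3 (+1); matched 3.
No augmenting path remains; maximum matching = 3.
König certificate: {W2, J2, J3} is a vertex cover of size 3 (every listed pair touches it), so no matching can be larger.

3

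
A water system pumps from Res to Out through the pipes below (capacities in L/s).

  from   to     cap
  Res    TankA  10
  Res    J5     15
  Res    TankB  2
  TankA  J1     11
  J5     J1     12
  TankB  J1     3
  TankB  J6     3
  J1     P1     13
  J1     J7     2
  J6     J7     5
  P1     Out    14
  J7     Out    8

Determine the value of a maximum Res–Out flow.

Augment Res→TankA→J1→P1→Out: bottleneck 10, flow now 10.
Augment Res→J5→J1→P1→Out: bottleneck 3, flow now 13.
Augment Res→J5→J1→J7→Out: bottleneck 2, flow now 15.
Augment Res→TankB→J6→J7→Out: bottleneck 2, flow now 17.
No augmenting path remains; maximum flow = 17.
In the residual graph, reachable from Res: {Res, TankA, J5, J1}.
Min-cut edges: Res→TankB (2), J1→P1 (13), J1→J7 (2); capacity 2 + 13 + 2 = 17.
This cut is saturated, so no flow can exceed 17.

17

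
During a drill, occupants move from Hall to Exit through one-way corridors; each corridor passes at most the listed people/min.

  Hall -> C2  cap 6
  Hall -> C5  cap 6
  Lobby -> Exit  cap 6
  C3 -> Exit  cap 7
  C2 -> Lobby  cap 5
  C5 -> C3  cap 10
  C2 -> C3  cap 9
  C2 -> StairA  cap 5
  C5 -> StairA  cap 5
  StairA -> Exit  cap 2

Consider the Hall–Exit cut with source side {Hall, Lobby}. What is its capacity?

Edges leaving {Hall, Lobby}: Hall→C5 (6), Hall→C2 (6), Lobby→Exit (6).
Cut capacity = 6 + 6 + 6 = 18.

18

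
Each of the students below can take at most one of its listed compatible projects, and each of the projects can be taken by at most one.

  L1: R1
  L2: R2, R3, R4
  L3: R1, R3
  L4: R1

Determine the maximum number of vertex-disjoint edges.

3

Unit-capacity flow: source→left, listed edges, right→sink; max matching = max flow.
Augmenting path L1→R1 (+1); matched 1.
Augmenting path L2→R2 (+1); matched 2.
Augmenting path L3→R3 (+1); matched 3.
No augmenting path remains; maximum matching = 3.
König certificate: {L2, L3, R1} is a vertex cover of size 3 (every listed pair touches it), so no matching can be larger.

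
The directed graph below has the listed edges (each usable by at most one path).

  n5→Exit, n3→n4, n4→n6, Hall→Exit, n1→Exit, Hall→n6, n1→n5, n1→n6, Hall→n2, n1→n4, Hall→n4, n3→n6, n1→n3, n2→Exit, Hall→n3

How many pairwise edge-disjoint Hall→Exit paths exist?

Assign every edge capacity 1; by Menger, the answer equals the max flow.
Path Hall→Exit (+1); total 1.
Path Hall→n2→Exit (+1); total 2.
No residual Hall→Exit path; max flow = 2.
Certifying cut of size 2: {Hall→Exit, Hall→n2}.

2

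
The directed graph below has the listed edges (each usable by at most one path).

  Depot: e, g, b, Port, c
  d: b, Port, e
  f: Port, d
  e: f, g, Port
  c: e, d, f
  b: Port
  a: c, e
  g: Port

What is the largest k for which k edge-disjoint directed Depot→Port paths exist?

5

Assign every edge capacity 1; by Menger, the answer equals the max flow.
Path Depot→Port (+1); total 1.
Path Depot→b→Port (+1); total 2.
Path Depot→e→Port (+1); total 3.
Path Depot→g→Port (+1); total 4.
Path Depot→c→d→Port (+1); total 5.
No residual Depot→Port path; max flow = 5.
Certifying cut of size 5: {Depot→Port, Depot→b, Depot→c, Depot→e, Depot→g}.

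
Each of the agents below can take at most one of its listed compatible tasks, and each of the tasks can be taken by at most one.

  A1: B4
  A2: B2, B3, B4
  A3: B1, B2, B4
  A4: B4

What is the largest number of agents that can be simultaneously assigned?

Unit-capacity flow: source→left, listed edges, right→sink; max matching = max flow.
Augmenting path A1→B4 (+1); matched 1.
Augmenting path A2→B2 (+1); matched 2.
Augmenting path A3→B1 (+1); matched 3.
No augmenting path remains; maximum matching = 3.
König certificate: {A2, A3, B4} is a vertex cover of size 3 (every listed pair touches it), so no matching can be larger.

3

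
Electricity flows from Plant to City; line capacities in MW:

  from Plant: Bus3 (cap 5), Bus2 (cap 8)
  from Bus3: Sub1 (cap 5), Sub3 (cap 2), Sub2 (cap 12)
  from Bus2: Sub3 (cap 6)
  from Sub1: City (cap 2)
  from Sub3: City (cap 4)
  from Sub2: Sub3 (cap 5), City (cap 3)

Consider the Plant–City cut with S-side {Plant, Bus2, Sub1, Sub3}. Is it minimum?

Given cut capacity: 5 + 2 + 4 = 11.
Augment Plant→Bus3→Sub1→City: bottleneck 2, flow now 2.
Augment Plant→Bus3→Sub3→City: bottleneck 2, flow now 4.
Augment Plant→Bus3→Sub2→City: bottleneck 1, flow now 5.
Augment Plant→Bus2→Sub3→City: bottleneck 2, flow now 7.
Augment Plant→Bus2→Sub3→Bus3→Sub2→City: bottleneck 2, flow now 9. (uses reverse residual edge)
No augmenting path remains; maximum flow = 9.
In the residual graph, reachable from Plant: {Plant, Bus2, Sub3}.
Min-cut edges: Plant→Bus3 (5), Sub3→City (4); capacity 5 + 4 = 9.
Cut capacity 11 exceeds the max flow 9, so it is not minimum.

No — its capacity is 11, but the minimum cut has capacity 9.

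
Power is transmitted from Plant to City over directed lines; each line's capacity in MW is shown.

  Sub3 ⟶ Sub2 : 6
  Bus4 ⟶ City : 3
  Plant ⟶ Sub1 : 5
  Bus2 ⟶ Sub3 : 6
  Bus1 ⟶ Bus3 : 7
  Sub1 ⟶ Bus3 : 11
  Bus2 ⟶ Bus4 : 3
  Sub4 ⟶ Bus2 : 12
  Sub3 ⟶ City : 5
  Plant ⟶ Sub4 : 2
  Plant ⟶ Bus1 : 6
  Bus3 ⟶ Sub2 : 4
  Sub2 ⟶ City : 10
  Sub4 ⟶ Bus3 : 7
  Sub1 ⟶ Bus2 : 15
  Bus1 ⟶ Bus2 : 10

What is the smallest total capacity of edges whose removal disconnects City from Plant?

Augment Plant→Sub1→Bus2→Bus4→City: bottleneck 3, flow now 3.
Augment Plant→Sub1→Bus2→Sub3→City: bottleneck 2, flow now 5.
Augment Plant→Sub4→Bus2→Sub3→City: bottleneck 2, flow now 7.
Augment Plant→Bus1→Bus2→Sub3→City: bottleneck 1, flow now 8.
Augment Plant→Bus1→Bus3→Sub2→City: bottleneck 4, flow now 12.
Augment Plant→Bus1→Bus2→Sub3→Sub2→City: bottleneck 1, flow now 13.
No augmenting path remains; maximum flow = 13.
By max-flow min-cut, the minimum cut capacity equals the max flow.
In the residual graph, reachable from Plant: {Plant}.
Min-cut edges: Plant→Sub1 (5), Plant→Sub4 (2), Plant→Bus1 (6); capacity 5 + 2 + 6 = 13.

13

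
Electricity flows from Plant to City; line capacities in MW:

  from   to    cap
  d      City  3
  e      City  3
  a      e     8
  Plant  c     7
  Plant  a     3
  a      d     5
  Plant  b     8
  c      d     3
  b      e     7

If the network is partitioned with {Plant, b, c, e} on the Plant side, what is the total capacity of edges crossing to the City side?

Edges leaving {Plant, b, c, e}: Plant→a (3), c→d (3), e→City (3).
Cut capacity = 3 + 3 + 3 = 9.

9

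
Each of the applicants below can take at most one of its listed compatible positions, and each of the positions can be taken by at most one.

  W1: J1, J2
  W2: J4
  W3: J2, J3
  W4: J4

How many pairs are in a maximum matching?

3

Unit-capacity flow: source→left, listed edges, right→sink; max matching = max flow.
Augmenting path W1→J1 (+1); matched 1.
Augmenting path W2→J4 (+1); matched 2.
Augmenting path W3→J2 (+1); matched 3.
No augmenting path remains; maximum matching = 3.
König certificate: {W1, W3, J4} is a vertex cover of size 3 (every listed pair touches it), so no matching can be larger.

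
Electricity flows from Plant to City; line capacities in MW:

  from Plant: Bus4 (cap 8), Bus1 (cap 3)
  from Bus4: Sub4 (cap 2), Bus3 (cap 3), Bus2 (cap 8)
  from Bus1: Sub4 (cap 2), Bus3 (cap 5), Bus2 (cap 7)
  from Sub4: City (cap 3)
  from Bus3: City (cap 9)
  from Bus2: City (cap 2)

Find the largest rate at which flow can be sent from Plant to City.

10

Augment Plant→Bus4→Sub4→City: bottleneck 2, flow now 2.
Augment Plant→Bus4→Bus3→City: bottleneck 3, flow now 5.
Augment Plant→Bus4→Bus2→City: bottleneck 2, flow now 7.
Augment Plant→Bus1→Sub4→City: bottleneck 1, flow now 8.
Augment Plant→Bus1→Bus3→City: bottleneck 2, flow now 10.
No augmenting path remains; maximum flow = 10.
In the residual graph, reachable from Plant: {Plant, Bus4, Bus2}.
Min-cut edges: Plant→Bus1 (3), Bus4→Sub4 (2), Bus4→Bus3 (3), Bus2→City (2); capacity 3 + 2 + 3 + 2 = 10.
This cut is saturated, so no flow can exceed 10.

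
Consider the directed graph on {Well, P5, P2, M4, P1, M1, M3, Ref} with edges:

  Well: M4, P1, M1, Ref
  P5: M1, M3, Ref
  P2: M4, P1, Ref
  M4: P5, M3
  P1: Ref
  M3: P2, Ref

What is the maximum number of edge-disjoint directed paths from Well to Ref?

3

Assign every edge capacity 1; by Menger, the answer equals the max flow.
Path Well→Ref (+1); total 1.
Path Well→P1→Ref (+1); total 2.
Path Well→M4→P5→Ref (+1); total 3.
No residual Well→Ref path; max flow = 3.
Certifying cut of size 3: {Well→M4, Well→P1, Well→Ref}.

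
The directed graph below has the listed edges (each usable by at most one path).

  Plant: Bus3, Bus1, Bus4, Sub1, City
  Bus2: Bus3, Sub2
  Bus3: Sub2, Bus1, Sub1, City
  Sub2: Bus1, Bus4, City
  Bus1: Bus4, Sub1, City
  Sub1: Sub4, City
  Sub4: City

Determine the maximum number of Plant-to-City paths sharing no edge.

4

Assign every edge capacity 1; by Menger, the answer equals the max flow.
Path Plant→City (+1); total 1.
Path Plant→Bus3→City (+1); total 2.
Path Plant→Bus1→City (+1); total 3.
Path Plant→Sub1→City (+1); total 4.
No residual Plant→City path; max flow = 4.
Certifying cut of size 4: {Plant→Bus1, Plant→Bus3, Plant→City, Plant→Sub1}.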